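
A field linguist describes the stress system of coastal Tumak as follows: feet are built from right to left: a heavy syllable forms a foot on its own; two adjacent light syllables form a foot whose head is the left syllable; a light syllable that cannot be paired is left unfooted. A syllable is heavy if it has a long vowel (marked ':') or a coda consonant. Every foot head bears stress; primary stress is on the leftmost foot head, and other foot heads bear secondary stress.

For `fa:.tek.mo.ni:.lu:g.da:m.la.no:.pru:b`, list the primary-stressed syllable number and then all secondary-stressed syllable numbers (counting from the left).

primary 1, secondary 2, 4, 5, 6, 8, 9

Weights: 1 fa: H, 2 tek H, 3 mo L, 4 ni: H, 5 lu:g H, 6 da:m H, 7 la L, 8 no: H, 9 pru:b H.
Parse right to left (heavy = foot alone; LL = one foot; stranded L unfooted): (ˈfa:) (ˈtek) mo (ˈni:) (ˈlu:g) (ˈda:m) la (ˈno:) (ˈpru:b).
Foot heads: 1, 2, 4, 5, 6, 8, 9.
Primary stress on the leftmost head = syllable 1.
Secondary stress on 2, 4, 5, 6, 8, 9: ˈfa:.ˌtek.mo.ˌni:.ˌlu:g.ˌda:m.la.ˌno:.ˌpru:b.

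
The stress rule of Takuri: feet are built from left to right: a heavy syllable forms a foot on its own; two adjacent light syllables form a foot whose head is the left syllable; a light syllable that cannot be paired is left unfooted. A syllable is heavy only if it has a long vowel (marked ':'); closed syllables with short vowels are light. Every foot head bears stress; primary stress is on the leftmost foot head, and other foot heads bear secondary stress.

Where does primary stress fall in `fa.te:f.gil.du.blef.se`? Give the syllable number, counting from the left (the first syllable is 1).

Weights: 1 fa L, 2 te:f H, 3 gil L, 4 du L, 5 blef L, 6 se L.
Parse left to right (heavy = foot alone; LL = one foot; stranded L unfooted): fa (ˈte:f) (ˈgil.du) (ˈblef.se).
Foot heads: 2, 3, 5.
Primary stress on the leftmost head = syllable 2.
Primary stress: syllable 2 → fa.ˈte:f.gil.du.blef.se.

2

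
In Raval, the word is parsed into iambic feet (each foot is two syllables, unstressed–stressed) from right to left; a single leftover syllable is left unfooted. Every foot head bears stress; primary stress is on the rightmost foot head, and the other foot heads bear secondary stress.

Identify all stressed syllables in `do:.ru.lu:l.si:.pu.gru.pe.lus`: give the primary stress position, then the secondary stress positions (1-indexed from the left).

Parse right to left into iambic (σˈσ) feet: (do:.ˈru) (lu:l.ˈsi:) (pu.ˈgru) (pe.ˈlus).
Foot heads (stressed positions): 2, 4, 6, 8.
End Rule Rightmost: primary stress on the rightmost head = syllable 8.
Secondary stress on 2, 4, 6: do:.ˌru.lu:l.ˌsi:.pu.ˌgru.pe.ˈlus.

primary 8, secondary 2, 4, 6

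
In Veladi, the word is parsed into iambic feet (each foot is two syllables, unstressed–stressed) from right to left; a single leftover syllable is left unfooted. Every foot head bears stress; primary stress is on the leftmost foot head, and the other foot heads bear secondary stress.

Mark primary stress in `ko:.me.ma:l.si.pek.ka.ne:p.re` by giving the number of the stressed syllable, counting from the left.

Parse right to left into iambic (σˈσ) feet: (ko:.ˈme) (ma:l.ˈsi) (pek.ˈka) (ne:p.ˈre).
Foot heads (stressed positions): 2, 4, 6, 8.
End Rule Leftmost: primary stress on the leftmost head = syllable 2.
Primary stress: syllable 2 → ko:.ˈme.ma:l.si.pek.ka.ne:p.re.

2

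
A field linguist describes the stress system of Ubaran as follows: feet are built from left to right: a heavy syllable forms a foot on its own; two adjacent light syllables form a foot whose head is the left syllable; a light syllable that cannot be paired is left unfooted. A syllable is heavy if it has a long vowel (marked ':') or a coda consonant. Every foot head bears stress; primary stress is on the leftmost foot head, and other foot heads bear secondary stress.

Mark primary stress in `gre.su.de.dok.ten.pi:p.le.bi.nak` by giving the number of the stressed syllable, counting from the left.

1

Weights: 1 gre L, 2 su L, 3 de L, 4 dok H, 5 ten H, 6 pi:p H, 7 le L, 8 bi L, 9 nak H.
Parse left to right (heavy = foot alone; LL = one foot; stranded L unfooted): (ˈgre.su) de (ˈdok) (ˈten) (ˈpi:p) (ˈle.bi) (ˈnak).
Foot heads: 1, 4, 5, 6, 7, 9.
Primary stress on the leftmost head = syllable 1.
Primary stress: syllable 1 → ˈgre.su.de.dok.ten.pi:p.le.bi.nak.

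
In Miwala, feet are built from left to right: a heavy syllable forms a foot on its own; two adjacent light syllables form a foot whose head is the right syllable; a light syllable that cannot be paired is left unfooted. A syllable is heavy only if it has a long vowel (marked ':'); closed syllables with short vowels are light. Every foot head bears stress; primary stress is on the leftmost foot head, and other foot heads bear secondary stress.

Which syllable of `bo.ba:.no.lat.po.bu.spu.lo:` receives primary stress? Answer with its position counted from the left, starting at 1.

2

Weights: 1 bo L, 2 ba: H, 3 no L, 4 lat L, 5 po L, 6 bu L, 7 spu L, 8 lo: H.
Parse left to right (heavy = foot alone; LL = one foot; stranded L unfooted): bo (ˈba:) (no.ˈlat) (po.ˈbu) spu (ˈlo:).
Foot heads: 2, 4, 6, 8.
Primary stress on the leftmost head = syllable 2.
Primary stress: syllable 2 → bo.ˈba:.no.lat.po.bu.spu.lo:.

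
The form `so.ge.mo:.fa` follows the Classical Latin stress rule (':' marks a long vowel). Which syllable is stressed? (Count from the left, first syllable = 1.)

Classical Latin: stress the penult if heavy (long vowel or closed), else the antepenult.
Weights: 2 ge L, 3 mo: H, 4 fa L.
The penult (syllable 3, mo:) is heavy, so it takes stress.
Stress on syllable 3: so.ge.ˈmo:.fa.

3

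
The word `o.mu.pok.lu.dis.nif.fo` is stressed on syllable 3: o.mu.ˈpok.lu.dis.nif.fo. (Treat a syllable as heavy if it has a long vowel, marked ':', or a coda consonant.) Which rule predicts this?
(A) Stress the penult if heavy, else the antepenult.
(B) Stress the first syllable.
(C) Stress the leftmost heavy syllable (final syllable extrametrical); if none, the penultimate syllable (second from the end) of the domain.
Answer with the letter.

C

Rule A → syllable 6 (observed: 3).
Rule B → syllable 1 (observed: 3).
Rule C → syllable 3 ✓.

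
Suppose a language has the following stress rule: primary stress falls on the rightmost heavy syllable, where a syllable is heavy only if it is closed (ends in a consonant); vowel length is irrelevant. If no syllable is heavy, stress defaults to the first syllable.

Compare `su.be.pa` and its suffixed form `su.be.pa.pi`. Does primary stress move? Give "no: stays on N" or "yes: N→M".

no: stays on 1

Base `su.be.pa` (3 syllables):
  Weights: 1 su L, 2 be L, 3 pa L.
  No heavy syllable in the domain; default to the first syllable = syllable 1.
  → primary stress on syllable 1.
Suffixed `su.be.pa.pi` (4 syllables):
  Weights: 1 su L, 2 be L, 3 pa L, 4 pi L.
  No heavy syllable in the domain; default to the first syllable = syllable 1.
  → primary stress on syllable 1.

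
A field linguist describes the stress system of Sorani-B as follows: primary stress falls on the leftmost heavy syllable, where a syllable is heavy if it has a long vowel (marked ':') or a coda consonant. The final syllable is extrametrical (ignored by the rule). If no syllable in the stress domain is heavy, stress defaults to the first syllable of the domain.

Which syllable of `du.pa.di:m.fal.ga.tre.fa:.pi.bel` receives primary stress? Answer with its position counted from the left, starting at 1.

3

The final syllable (9, bel) is extrametrical; the stress domain is syllables 1–8.
Weights: 1 du L, 2 pa L, 3 di:m H, 4 fal H, 5 ga L, 6 tre L, 7 fa: H, 8 pi L.
Heavy syllables in the domain: 3, 4, 7. The leftmost is syllable 3 (di:m).
Primary stress: syllable 3 → du.pa.ˈdi:m.fal.ga.tre.fa:.pi.bel.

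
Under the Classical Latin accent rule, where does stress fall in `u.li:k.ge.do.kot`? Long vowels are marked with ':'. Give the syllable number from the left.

Classical Latin: stress the penult if heavy (long vowel or closed), else the antepenult.
Weights: 3 ge L, 4 do L, 5 kot H.
The penult (syllable 4, do) is light, so stress falls on the antepenult (syllable 3, ge).
Stress on syllable 3: u.li:k.ˈge.do.kot.

3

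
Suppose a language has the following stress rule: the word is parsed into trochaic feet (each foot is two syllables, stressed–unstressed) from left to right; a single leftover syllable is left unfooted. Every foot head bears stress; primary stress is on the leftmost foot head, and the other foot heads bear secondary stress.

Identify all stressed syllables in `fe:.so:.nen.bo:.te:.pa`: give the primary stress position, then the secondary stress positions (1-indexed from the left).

primary 1, secondary 3, 5

Parse left to right into trochaic (ˈσσ) feet: (ˈfe:.so:) (ˈnen.bo:) (ˈte:.pa).
Foot heads (stressed positions): 1, 3, 5.
End Rule Leftmost: primary stress on the leftmost head = syllable 1.
Secondary stress on 3, 5: ˈfe:.so:.ˌnen.bo:.ˌte:.pa.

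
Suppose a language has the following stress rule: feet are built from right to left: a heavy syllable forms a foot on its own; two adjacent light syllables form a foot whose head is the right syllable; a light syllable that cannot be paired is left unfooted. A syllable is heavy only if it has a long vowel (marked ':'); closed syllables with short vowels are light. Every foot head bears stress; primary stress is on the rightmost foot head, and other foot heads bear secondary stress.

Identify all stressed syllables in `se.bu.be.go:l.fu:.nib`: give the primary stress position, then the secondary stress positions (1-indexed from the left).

Weights: 1 se L, 2 bu L, 3 be L, 4 go:l H, 5 fu: H, 6 nib L.
Parse right to left (heavy = foot alone; LL = one foot; stranded L unfooted): se (bu.ˈbe) (ˈgo:l) (ˈfu:) nib.
Foot heads: 3, 4, 5.
Primary stress on the rightmost head = syllable 5.
Secondary stress on 3, 4: se.bu.ˌbe.ˌgo:l.ˈfu:.nib.

primary 5, secondary 3, 4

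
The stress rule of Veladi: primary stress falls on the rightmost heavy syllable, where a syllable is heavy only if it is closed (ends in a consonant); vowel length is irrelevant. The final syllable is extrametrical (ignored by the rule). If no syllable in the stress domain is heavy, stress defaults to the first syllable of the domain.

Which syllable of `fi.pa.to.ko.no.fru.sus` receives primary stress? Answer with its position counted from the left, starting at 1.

The final syllable (7, sus) is extrametrical; the stress domain is syllables 1–6.
Weights: 1 fi L, 2 pa L, 3 to L, 4 ko L, 5 no L, 6 fru L.
No heavy syllable in the domain; default to the first syllable of the domain = syllable 1.
Primary stress: syllable 1 → ˈfi.pa.to.ko.no.fru.sus.

1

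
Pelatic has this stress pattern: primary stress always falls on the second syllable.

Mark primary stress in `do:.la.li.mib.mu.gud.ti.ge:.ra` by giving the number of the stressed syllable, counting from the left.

The word has 9 syllables; the second syllable is syllable 2 (la).
Primary stress: syllable 2 → do:.ˈla.li.mib.mu.gud.ti.ge:.ra.

2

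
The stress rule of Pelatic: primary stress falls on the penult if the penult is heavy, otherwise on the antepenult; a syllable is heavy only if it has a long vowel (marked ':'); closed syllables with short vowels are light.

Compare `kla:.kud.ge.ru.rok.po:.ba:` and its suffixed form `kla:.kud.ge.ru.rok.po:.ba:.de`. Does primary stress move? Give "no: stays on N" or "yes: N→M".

yes: 6→7

Base `kla:.kud.ge.ru.rok.po:.ba:` (7 syllables):
  Weights: 5 rok L, 6 po: H, 7 ba: H.
  The penult (syllable 6, po:) is heavy, so it takes stress.
  → primary stress on syllable 6.
Suffixed `kla:.kud.ge.ru.rok.po:.ba:.de` (8 syllables):
  Weights: 6 po: H, 7 ba: H, 8 de L.
  The penult (syllable 7, ba:) is heavy, so it takes stress.
  → primary stress on syllable 7.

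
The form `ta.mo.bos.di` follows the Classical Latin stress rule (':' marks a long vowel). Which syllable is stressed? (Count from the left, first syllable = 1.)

Classical Latin: stress the penult if heavy (long vowel or closed), else the antepenult.
Weights: 2 mo L, 3 bos H, 4 di L.
The penult (syllable 3, bos) is heavy, so it takes stress.
Stress on syllable 3: ta.mo.ˈbos.di.

3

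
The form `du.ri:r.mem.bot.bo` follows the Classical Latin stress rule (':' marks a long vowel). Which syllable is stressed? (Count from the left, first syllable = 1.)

Classical Latin: stress the penult if heavy (long vowel or closed), else the antepenult.
Weights: 3 mem H, 4 bot H, 5 bo L.
The penult (syllable 4, bot) is heavy, so it takes stress.
Stress on syllable 4: du.ri:r.mem.ˈbot.bo.

4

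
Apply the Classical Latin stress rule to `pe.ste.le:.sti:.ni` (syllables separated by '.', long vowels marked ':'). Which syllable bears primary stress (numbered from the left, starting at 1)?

Classical Latin: stress the penult if heavy (long vowel or closed), else the antepenult.
Weights: 3 le: H, 4 sti: H, 5 ni L.
The penult (syllable 4, sti:) is heavy, so it takes stress.
Stress on syllable 4: pe.ste.le:.ˈsti:.ni.

4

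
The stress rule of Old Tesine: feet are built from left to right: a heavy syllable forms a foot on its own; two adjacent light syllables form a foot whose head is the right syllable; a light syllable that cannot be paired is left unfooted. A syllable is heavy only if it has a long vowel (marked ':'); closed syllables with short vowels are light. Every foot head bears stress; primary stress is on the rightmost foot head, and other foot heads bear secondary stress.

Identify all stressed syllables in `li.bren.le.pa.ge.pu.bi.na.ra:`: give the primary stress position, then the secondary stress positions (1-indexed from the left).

primary 9, secondary 2, 4, 6, 8

Weights: 1 li L, 2 bren L, 3 le L, 4 pa L, 5 ge L, 6 pu L, 7 bi L, 8 na L, 9 ra: H.
Parse left to right (heavy = foot alone; LL = one foot; stranded L unfooted): (li.ˈbren) (le.ˈpa) (ge.ˈpu) (bi.ˈna) (ˈra:).
Foot heads: 2, 4, 6, 8, 9.
Primary stress on the rightmost head = syllable 9.
Secondary stress on 2, 4, 6, 8: li.ˌbren.le.ˌpa.ge.ˌpu.bi.ˌna.ˈra:.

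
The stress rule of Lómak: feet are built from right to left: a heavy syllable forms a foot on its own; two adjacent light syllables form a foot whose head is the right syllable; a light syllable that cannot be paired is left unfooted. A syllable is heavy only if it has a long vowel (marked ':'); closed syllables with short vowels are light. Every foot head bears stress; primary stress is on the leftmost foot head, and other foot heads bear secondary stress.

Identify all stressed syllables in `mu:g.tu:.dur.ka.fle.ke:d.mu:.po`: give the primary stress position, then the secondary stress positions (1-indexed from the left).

Weights: 1 mu:g H, 2 tu: H, 3 dur L, 4 ka L, 5 fle L, 6 ke:d H, 7 mu: H, 8 po L.
Parse right to left (heavy = foot alone; LL = one foot; stranded L unfooted): (ˈmu:g) (ˈtu:) dur (ka.ˈfle) (ˈke:d) (ˈmu:) po.
Foot heads: 1, 2, 5, 6, 7.
Primary stress on the leftmost head = syllable 1.
Secondary stress on 2, 5, 6, 7: ˈmu:g.ˌtu:.dur.ka.ˌfle.ˌke:d.ˌmu:.po.

primary 1, secondary 2, 5, 6, 7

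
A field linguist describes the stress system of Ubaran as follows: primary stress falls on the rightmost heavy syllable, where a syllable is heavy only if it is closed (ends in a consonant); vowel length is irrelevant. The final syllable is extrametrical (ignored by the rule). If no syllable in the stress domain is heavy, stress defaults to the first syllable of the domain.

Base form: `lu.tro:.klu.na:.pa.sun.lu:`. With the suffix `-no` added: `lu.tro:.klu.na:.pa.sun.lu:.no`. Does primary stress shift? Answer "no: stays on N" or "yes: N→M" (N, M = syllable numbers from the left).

no: stays on 6

Base `lu.tro:.klu.na:.pa.sun.lu:` (7 syllables):
  The final syllable (7, lu:) is extrametrical; the stress domain is syllables 1–6.
  Weights: 1 lu L, 2 tro: L, 3 klu L, 4 na: L, 5 pa L, 6 sun H.
  Heavy syllables in the domain: 6. The rightmost is syllable 6 (sun).
  → primary stress on syllable 6.
Suffixed `lu.tro:.klu.na:.pa.sun.lu:.no` (8 syllables):
  The final syllable (8, no) is extrametrical; the stress domain is syllables 1–7.
  Weights: 1 lu L, 2 tro: L, 3 klu L, 4 na: L, 5 pa L, 6 sun H, 7 lu: L.
  Heavy syllables in the domain: 6. The rightmost is syllable 6 (sun).
  → primary stress on syllable 6.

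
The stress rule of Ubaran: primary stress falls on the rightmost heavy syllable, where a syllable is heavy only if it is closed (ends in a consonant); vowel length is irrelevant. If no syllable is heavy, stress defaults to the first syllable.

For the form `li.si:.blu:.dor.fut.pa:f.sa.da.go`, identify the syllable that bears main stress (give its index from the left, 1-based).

Weights: 1 li L, 2 si: L, 3 blu: L, 4 dor H, 5 fut H, 6 pa:f H, 7 sa L, 8 da L, 9 go L.
Heavy syllables in the domain: 4, 5, 6. The rightmost is syllable 6 (pa:f).
Primary stress: syllable 6 → li.si:.blu:.dor.fut.ˈpa:f.sa.da.go.

6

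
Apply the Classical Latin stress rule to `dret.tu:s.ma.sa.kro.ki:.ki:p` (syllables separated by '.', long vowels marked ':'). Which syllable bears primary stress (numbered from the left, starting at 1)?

Classical Latin: stress the penult if heavy (long vowel or closed), else the antepenult.
Weights: 5 kro L, 6 ki: H, 7 ki:p H.
The penult (syllable 6, ki:) is heavy, so it takes stress.
Stress on syllable 6: dret.tu:s.ma.sa.kro.ˈki:.ki:p.

6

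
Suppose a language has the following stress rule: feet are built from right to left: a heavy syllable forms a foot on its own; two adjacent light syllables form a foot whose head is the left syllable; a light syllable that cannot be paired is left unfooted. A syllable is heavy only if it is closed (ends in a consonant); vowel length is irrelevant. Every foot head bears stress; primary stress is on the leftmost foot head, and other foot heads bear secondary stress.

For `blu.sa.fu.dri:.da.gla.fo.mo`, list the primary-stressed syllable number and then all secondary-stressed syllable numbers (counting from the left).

Weights: 1 blu L, 2 sa L, 3 fu L, 4 dri: L, 5 da L, 6 gla L, 7 fo L, 8 mo L.
Parse right to left (heavy = foot alone; LL = one foot; stranded L unfooted): (ˈblu.sa) (ˈfu.dri:) (ˈda.gla) (ˈfo.mo).
Foot heads: 1, 3, 5, 7.
Primary stress on the leftmost head = syllable 1.
Secondary stress on 3, 5, 7: ˈblu.sa.ˌfu.dri:.ˌda.gla.ˌfo.mo.

primary 1, secondary 3, 5, 7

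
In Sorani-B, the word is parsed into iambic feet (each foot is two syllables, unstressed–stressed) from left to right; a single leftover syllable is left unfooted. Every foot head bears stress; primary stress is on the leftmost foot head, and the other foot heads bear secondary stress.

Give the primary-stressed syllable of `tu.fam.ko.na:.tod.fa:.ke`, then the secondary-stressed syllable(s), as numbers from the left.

primary 2, secondary 4, 6

Parse left to right into iambic (σˈσ) feet: (tu.ˈfam) (ko.ˈna:) (tod.ˈfa:) ke. Syllable 7 is left unfooted.
Foot heads (stressed positions): 2, 4, 6.
End Rule Leftmost: primary stress on the leftmost head = syllable 2.
Secondary stress on 4, 6: tu.ˈfam.ko.ˌna:.tod.ˌfa:.ke.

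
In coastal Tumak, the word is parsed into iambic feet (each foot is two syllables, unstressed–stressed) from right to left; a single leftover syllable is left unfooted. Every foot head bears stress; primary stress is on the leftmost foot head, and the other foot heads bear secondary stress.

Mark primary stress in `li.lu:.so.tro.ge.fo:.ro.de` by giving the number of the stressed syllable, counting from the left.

2

Parse right to left into iambic (σˈσ) feet: (li.ˈlu:) (so.ˈtro) (ge.ˈfo:) (ro.ˈde).
Foot heads (stressed positions): 2, 4, 6, 8.
End Rule Leftmost: primary stress on the leftmost head = syllable 2.
Primary stress: syllable 2 → li.ˈlu:.so.tro.ge.fo:.ro.de.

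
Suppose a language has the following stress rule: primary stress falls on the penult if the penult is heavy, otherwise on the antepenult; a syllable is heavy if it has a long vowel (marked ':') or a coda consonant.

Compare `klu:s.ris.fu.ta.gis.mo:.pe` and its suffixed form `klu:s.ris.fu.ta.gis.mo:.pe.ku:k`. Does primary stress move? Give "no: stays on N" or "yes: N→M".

Base `klu:s.ris.fu.ta.gis.mo:.pe` (7 syllables):
  Weights: 5 gis H, 6 mo: H, 7 pe L.
  The penult (syllable 6, mo:) is heavy, so it takes stress.
  → primary stress on syllable 6.
Suffixed `klu:s.ris.fu.ta.gis.mo:.pe.ku:k` (8 syllables):
  Weights: 6 mo: H, 7 pe L, 8 ku:k H.
  The penult (syllable 7, pe) is light, so stress falls on the antepenult (syllable 6, mo:).
  → primary stress on syllable 6.

no: stays on 6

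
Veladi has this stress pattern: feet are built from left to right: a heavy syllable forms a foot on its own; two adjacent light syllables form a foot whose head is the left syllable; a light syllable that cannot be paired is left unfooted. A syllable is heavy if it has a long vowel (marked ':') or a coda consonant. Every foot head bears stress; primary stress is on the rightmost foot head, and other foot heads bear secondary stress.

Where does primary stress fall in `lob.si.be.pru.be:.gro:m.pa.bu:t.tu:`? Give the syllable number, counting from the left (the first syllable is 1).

9

Weights: 1 lob H, 2 si L, 3 be L, 4 pru L, 5 be: H, 6 gro:m H, 7 pa L, 8 bu:t H, 9 tu: H.
Parse left to right (heavy = foot alone; LL = one foot; stranded L unfooted): (ˈlob) (ˈsi.be) pru (ˈbe:) (ˈgro:m) pa (ˈbu:t) (ˈtu:).
Foot heads: 1, 2, 5, 6, 8, 9.
Primary stress on the rightmost head = syllable 9.
Primary stress: syllable 9 → lob.si.be.pru.be:.gro:m.pa.bu:t.ˈtu:.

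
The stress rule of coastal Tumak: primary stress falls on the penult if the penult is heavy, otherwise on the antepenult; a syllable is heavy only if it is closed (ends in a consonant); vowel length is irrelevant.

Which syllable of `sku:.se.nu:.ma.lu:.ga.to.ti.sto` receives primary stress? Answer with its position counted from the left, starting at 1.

Weights: 7 to L, 8 ti L, 9 sto L.
The penult (syllable 8, ti) is light, so stress falls on the antepenult (syllable 7, to).
Primary stress: syllable 7 → sku:.se.nu:.ma.lu:.ga.ˈto.ti.sto.

7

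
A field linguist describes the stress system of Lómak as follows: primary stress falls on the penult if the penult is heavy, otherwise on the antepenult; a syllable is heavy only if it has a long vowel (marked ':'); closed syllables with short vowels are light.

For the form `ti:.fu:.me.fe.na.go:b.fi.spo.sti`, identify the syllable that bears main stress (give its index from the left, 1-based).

7

Weights: 7 fi L, 8 spo L, 9 sti L.
The penult (syllable 8, spo) is light, so stress falls on the antepenult (syllable 7, fi).
Primary stress: syllable 7 → ti:.fu:.me.fe.na.go:b.ˈfi.spo.sti.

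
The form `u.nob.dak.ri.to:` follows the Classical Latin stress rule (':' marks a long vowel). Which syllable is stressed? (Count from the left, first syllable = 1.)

Classical Latin: stress the penult if heavy (long vowel or closed), else the antepenult.
Weights: 3 dak H, 4 ri L, 5 to: H.
The penult (syllable 4, ri) is light, so stress falls on the antepenult (syllable 3, dak).
Stress on syllable 3: u.nob.ˈdak.ri.to:.

3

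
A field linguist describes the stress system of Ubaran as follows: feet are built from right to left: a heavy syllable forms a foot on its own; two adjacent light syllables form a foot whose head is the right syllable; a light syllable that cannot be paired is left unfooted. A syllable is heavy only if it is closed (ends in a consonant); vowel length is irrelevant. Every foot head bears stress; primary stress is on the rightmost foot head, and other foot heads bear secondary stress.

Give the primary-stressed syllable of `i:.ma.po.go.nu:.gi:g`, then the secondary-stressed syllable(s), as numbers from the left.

primary 6, secondary 3, 5

Weights: 1 i: L, 2 ma L, 3 po L, 4 go L, 5 nu: L, 6 gi:g H.
Parse right to left (heavy = foot alone; LL = one foot; stranded L unfooted): i: (ma.ˈpo) (go.ˈnu:) (ˈgi:g).
Foot heads: 3, 5, 6.
Primary stress on the rightmost head = syllable 6.
Secondary stress on 3, 5: i:.ma.ˌpo.go.ˌnu:.ˈgi:g.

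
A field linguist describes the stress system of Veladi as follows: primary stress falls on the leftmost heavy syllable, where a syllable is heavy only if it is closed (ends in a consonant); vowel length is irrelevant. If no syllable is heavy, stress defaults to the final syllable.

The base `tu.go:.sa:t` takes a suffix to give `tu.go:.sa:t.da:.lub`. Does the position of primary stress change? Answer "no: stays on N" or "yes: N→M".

no: stays on 3

Base `tu.go:.sa:t` (3 syllables):
  Weights: 1 tu L, 2 go: L, 3 sa:t H.
  Heavy syllables in the domain: 3. The leftmost is syllable 3 (sa:t).
  → primary stress on syllable 3.
Suffixed `tu.go:.sa:t.da:.lub` (5 syllables):
  Weights: 1 tu L, 2 go: L, 3 sa:t H, 4 da: L, 5 lub H.
  Heavy syllables in the domain: 3, 5. The leftmost is syllable 3 (sa:t).
  → primary stress on syllable 3.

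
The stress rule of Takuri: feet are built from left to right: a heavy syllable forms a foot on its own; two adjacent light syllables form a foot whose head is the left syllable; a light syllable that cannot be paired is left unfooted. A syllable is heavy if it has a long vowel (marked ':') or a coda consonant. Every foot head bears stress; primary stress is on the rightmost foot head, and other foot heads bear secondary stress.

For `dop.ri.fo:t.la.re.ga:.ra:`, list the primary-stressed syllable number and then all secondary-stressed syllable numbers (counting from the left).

primary 7, secondary 1, 3, 4, 6

Weights: 1 dop H, 2 ri L, 3 fo:t H, 4 la L, 5 re L, 6 ga: H, 7 ra: H.
Parse left to right (heavy = foot alone; LL = one foot; stranded L unfooted): (ˈdop) ri (ˈfo:t) (ˈla.re) (ˈga:) (ˈra:).
Foot heads: 1, 3, 4, 6, 7.
Primary stress on the rightmost head = syllable 7.
Secondary stress on 1, 3, 4, 6: ˌdop.ri.ˌfo:t.ˌla.re.ˌga:.ˈra:.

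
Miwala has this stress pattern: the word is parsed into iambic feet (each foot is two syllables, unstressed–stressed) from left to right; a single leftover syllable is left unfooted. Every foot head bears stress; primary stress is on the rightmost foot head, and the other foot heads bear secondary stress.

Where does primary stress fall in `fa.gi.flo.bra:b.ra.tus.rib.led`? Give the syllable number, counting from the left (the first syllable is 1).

Parse left to right into iambic (σˈσ) feet: (fa.ˈgi) (flo.ˈbra:b) (ra.ˈtus) (rib.ˈled).
Foot heads (stressed positions): 2, 4, 6, 8.
End Rule Rightmost: primary stress on the rightmost head = syllable 8.
Primary stress: syllable 8 → fa.gi.flo.bra:b.ra.tus.rib.ˈled.

8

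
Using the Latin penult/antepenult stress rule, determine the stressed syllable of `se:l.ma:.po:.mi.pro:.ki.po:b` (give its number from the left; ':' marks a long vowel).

5

Classical Latin: stress the penult if heavy (long vowel or closed), else the antepenult.
Weights: 5 pro: H, 6 ki L, 7 po:b H.
The penult (syllable 6, ki) is light, so stress falls on the antepenult (syllable 5, pro:).
Stress on syllable 5: se:l.ma:.po:.mi.ˈpro:.ki.po:b.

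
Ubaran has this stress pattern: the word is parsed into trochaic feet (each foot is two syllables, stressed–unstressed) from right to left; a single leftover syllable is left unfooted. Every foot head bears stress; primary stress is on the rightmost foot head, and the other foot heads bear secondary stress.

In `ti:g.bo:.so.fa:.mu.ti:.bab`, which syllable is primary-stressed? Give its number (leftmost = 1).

6

Parse right to left into trochaic (ˈσσ) feet: ti:g (ˈbo:.so) (ˈfa:.mu) (ˈti:.bab). Syllable 1 is left unfooted.
Foot heads (stressed positions): 2, 4, 6.
End Rule Rightmost: primary stress on the rightmost head = syllable 6.
Primary stress: syllable 6 → ti:g.bo:.so.fa:.mu.ˈti:.bab.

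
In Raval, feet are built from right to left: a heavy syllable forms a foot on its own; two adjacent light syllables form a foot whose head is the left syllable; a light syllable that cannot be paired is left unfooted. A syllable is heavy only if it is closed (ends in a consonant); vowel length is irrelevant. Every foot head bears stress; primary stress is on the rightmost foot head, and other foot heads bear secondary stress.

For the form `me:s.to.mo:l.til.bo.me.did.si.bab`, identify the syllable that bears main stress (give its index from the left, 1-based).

9

Weights: 1 me:s H, 2 to L, 3 mo:l H, 4 til H, 5 bo L, 6 me L, 7 did H, 8 si L, 9 bab H.
Parse right to left (heavy = foot alone; LL = one foot; stranded L unfooted): (ˈme:s) to (ˈmo:l) (ˈtil) (ˈbo.me) (ˈdid) si (ˈbab).
Foot heads: 1, 3, 4, 5, 7, 9.
Primary stress on the rightmost head = syllable 9.
Primary stress: syllable 9 → me:s.to.mo:l.til.bo.me.did.si.ˈbab.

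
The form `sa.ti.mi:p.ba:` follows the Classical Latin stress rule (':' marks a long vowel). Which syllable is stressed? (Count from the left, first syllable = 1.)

Classical Latin: stress the penult if heavy (long vowel or closed), else the antepenult.
Weights: 2 ti L, 3 mi:p H, 4 ba: H.
The penult (syllable 3, mi:p) is heavy, so it takes stress.
Stress on syllable 3: sa.ti.ˈmi:p.ba:.

3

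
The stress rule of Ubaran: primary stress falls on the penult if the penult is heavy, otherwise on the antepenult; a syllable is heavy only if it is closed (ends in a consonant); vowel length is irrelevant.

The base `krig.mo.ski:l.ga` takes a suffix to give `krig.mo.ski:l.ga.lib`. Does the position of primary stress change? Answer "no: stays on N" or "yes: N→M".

Base `krig.mo.ski:l.ga` (4 syllables):
  Weights: 2 mo L, 3 ski:l H, 4 ga L.
  The penult (syllable 3, ski:l) is heavy, so it takes stress.
  → primary stress on syllable 3.
Suffixed `krig.mo.ski:l.ga.lib` (5 syllables):
  Weights: 3 ski:l H, 4 ga L, 5 lib H.
  The penult (syllable 4, ga) is light, so stress falls on the antepenult (syllable 3, ski:l).
  → primary stress on syllable 3.

no: stays on 3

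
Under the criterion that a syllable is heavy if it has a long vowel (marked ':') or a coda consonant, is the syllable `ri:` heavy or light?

heavy

`ri:`: long vowel, open (no coda). Long vowel → heavy.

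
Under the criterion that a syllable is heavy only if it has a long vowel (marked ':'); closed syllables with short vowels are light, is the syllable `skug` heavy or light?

light

`skug`: short vowel, closed (coda /g/). Short vowel → light.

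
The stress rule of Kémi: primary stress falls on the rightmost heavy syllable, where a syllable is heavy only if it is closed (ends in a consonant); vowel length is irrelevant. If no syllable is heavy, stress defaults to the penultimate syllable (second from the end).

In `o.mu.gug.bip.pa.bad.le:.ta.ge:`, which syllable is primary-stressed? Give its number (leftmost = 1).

Weights: 1 o L, 2 mu L, 3 gug H, 4 bip H, 5 pa L, 6 bad H, 7 le: L, 8 ta L, 9 ge: L.
Heavy syllables in the domain: 3, 4, 6. The rightmost is syllable 6 (bad).
Primary stress: syllable 6 → o.mu.gug.bip.pa.ˈbad.le:.ta.ge:.

6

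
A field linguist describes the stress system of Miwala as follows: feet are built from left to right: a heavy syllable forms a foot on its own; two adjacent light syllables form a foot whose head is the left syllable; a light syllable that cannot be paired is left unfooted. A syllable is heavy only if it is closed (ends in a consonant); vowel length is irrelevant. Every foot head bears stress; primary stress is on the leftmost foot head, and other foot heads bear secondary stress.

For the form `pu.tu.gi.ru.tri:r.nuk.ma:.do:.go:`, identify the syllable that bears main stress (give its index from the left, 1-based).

1

Weights: 1 pu L, 2 tu L, 3 gi L, 4 ru L, 5 tri:r H, 6 nuk H, 7 ma: L, 8 do: L, 9 go: L.
Parse left to right (heavy = foot alone; LL = one foot; stranded L unfooted): (ˈpu.tu) (ˈgi.ru) (ˈtri:r) (ˈnuk) (ˈma:.do:) go:.
Foot heads: 1, 3, 5, 6, 7.
Primary stress on the leftmost head = syllable 1.
Primary stress: syllable 1 → ˈpu.tu.gi.ru.tri:r.nuk.ma:.do:.go:.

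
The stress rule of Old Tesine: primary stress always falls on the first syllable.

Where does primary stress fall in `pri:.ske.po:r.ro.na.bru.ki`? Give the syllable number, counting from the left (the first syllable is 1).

1

The word has 7 syllables; the first syllable is syllable 1 (pri:).
Primary stress: syllable 1 → ˈpri:.ske.po:r.ro.na.bru.ki.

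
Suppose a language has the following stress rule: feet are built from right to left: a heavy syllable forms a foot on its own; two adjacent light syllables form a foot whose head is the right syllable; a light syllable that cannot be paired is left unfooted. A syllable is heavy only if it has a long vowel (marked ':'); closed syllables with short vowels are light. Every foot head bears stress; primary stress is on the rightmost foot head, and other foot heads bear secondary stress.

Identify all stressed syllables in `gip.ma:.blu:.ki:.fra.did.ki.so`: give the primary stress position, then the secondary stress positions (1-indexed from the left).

Weights: 1 gip L, 2 ma: H, 3 blu: H, 4 ki: H, 5 fra L, 6 did L, 7 ki L, 8 so L.
Parse right to left (heavy = foot alone; LL = one foot; stranded L unfooted): gip (ˈma:) (ˈblu:) (ˈki:) (fra.ˈdid) (ki.ˈso).
Foot heads: 2, 3, 4, 6, 8.
Primary stress on the rightmost head = syllable 8.
Secondary stress on 2, 3, 4, 6: gip.ˌma:.ˌblu:.ˌki:.fra.ˌdid.ki.ˈso.

primary 8, secondary 2, 3, 4, 6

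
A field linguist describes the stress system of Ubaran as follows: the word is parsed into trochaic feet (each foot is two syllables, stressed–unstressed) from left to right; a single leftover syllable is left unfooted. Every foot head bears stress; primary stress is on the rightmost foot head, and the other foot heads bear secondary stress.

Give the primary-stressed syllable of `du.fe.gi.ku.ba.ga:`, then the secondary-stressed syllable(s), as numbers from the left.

Parse left to right into trochaic (ˈσσ) feet: (ˈdu.fe) (ˈgi.ku) (ˈba.ga:).
Foot heads (stressed positions): 1, 3, 5.
End Rule Rightmost: primary stress on the rightmost head = syllable 5.
Secondary stress on 1, 3: ˌdu.fe.ˌgi.ku.ˈba.ga:.

primary 5, secondary 1, 3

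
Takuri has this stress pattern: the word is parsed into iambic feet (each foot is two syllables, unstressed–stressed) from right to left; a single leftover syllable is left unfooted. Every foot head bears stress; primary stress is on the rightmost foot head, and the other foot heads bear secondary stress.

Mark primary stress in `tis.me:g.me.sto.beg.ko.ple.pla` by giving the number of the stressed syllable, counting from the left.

8

Parse right to left into iambic (σˈσ) feet: (tis.ˈme:g) (me.ˈsto) (beg.ˈko) (ple.ˈpla).
Foot heads (stressed positions): 2, 4, 6, 8.
End Rule Rightmost: primary stress on the rightmost head = syllable 8.
Primary stress: syllable 8 → tis.me:g.me.sto.beg.ko.ple.ˈpla.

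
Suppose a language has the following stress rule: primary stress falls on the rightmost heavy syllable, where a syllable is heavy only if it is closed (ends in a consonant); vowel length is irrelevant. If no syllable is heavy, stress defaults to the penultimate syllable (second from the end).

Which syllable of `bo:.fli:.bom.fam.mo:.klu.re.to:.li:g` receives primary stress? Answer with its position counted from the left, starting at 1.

9

Weights: 1 bo: L, 2 fli: L, 3 bom H, 4 fam H, 5 mo: L, 6 klu L, 7 re L, 8 to: L, 9 li:g H.
Heavy syllables in the domain: 3, 4, 9. The rightmost is syllable 9 (li:g).
Primary stress: syllable 9 → bo:.fli:.bom.fam.mo:.klu.re.to:.ˈli:g.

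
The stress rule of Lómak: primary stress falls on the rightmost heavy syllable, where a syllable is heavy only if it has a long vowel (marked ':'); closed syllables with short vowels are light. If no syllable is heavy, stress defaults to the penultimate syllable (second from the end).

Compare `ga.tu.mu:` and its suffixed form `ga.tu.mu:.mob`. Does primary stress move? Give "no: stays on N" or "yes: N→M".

Base `ga.tu.mu:` (3 syllables):
  Weights: 1 ga L, 2 tu L, 3 mu: H.
  Heavy syllables in the domain: 3. The rightmost is syllable 3 (mu:).
  → primary stress on syllable 3.
Suffixed `ga.tu.mu:.mob` (4 syllables):
  Weights: 1 ga L, 2 tu L, 3 mu: H, 4 mob L.
  Heavy syllables in the domain: 3. The rightmost is syllable 3 (mu:).
  → primary stress on syllable 3.

no: stays on 3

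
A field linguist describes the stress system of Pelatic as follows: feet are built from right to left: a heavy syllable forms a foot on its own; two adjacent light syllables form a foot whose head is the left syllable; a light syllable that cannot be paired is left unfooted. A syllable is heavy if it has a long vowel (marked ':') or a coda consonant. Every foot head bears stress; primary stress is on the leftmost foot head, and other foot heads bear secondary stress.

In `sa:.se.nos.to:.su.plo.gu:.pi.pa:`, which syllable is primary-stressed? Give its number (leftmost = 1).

1

Weights: 1 sa: H, 2 se L, 3 nos H, 4 to: H, 5 su L, 6 plo L, 7 gu: H, 8 pi L, 9 pa: H.
Parse right to left (heavy = foot alone; LL = one foot; stranded L unfooted): (ˈsa:) se (ˈnos) (ˈto:) (ˈsu.plo) (ˈgu:) pi (ˈpa:).
Foot heads: 1, 3, 4, 5, 7, 9.
Primary stress on the leftmost head = syllable 1.
Primary stress: syllable 1 → ˈsa:.se.nos.to:.su.plo.gu:.pi.pa:.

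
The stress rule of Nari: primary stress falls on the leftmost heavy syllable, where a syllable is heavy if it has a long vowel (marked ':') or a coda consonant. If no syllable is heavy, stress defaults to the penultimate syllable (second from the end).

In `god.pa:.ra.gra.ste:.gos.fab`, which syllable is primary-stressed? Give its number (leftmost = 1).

Weights: 1 god H, 2 pa: H, 3 ra L, 4 gra L, 5 ste: H, 6 gos H, 7 fab H.
Heavy syllables in the domain: 1, 2, 5, 6, 7. The leftmost is syllable 1 (god).
Primary stress: syllable 1 → ˈgod.pa:.ra.gra.ste:.gos.fab.

1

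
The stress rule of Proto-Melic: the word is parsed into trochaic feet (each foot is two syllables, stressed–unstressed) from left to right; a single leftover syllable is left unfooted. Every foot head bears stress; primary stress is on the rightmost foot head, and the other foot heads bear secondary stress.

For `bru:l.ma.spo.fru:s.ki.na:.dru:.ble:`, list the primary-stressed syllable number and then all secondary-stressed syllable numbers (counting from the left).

Parse left to right into trochaic (ˈσσ) feet: (ˈbru:l.ma) (ˈspo.fru:s) (ˈki.na:) (ˈdru:.ble:).
Foot heads (stressed positions): 1, 3, 5, 7.
End Rule Rightmost: primary stress on the rightmost head = syllable 7.
Secondary stress on 1, 3, 5: ˌbru:l.ma.ˌspo.fru:s.ˌki.na:.ˈdru:.ble:.

primary 7, secondary 1, 3, 5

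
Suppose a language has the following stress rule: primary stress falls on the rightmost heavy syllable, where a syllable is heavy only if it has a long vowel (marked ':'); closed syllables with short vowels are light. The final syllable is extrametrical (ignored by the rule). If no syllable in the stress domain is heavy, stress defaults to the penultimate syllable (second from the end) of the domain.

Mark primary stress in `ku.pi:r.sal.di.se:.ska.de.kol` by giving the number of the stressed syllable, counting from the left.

5

The final syllable (8, kol) is extrametrical; the stress domain is syllables 1–7.
Weights: 1 ku L, 2 pi:r H, 3 sal L, 4 di L, 5 se: H, 6 ska L, 7 de L.
Heavy syllables in the domain: 2, 5. The rightmost is syllable 5 (se:).
Primary stress: syllable 5 → ku.pi:r.sal.di.ˈse:.ska.de.kol.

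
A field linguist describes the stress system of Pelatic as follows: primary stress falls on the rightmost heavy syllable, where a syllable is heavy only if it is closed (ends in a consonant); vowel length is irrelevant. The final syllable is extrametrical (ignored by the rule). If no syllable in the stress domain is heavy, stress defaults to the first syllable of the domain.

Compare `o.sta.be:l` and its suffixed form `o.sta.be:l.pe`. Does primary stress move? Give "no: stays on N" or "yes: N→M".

Base `o.sta.be:l` (3 syllables):
  The final syllable (3, be:l) is extrametrical; the stress domain is syllables 1–2.
  Weights: 1 o L, 2 sta L.
  No heavy syllable in the domain; default to the first syllable of the domain = syllable 1.
  → primary stress on syllable 1.
Suffixed `o.sta.be:l.pe` (4 syllables):
  The final syllable (4, pe) is extrametrical; the stress domain is syllables 1–3.
  Weights: 1 o L, 2 sta L, 3 be:l H.
  Heavy syllables in the domain: 3. The rightmost is syllable 3 (be:l).
  → primary stress on syllable 3.

yes: 1→3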